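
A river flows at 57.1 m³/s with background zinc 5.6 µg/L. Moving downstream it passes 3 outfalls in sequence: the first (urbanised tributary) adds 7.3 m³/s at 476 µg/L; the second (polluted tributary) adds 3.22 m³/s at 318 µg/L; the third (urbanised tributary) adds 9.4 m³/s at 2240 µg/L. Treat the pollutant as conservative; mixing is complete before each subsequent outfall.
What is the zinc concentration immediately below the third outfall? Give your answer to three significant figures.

336 µg/L

Below outfall 1: Q → 64.40 m³/s, C = (57.10·5.600 + 7.300·476.0)/64.40 = 58.92 µg/L.
Below outfall 2: Q → 67.62 m³/s, C = (64.40·58.92 + 3.220·318.0)/67.62 = 71.26 µg/L.
Below outfall 3: Q → 77.02 m³/s, C = (67.62·71.26 + 9.400·2240)/77.02 = 335.9 µg/L.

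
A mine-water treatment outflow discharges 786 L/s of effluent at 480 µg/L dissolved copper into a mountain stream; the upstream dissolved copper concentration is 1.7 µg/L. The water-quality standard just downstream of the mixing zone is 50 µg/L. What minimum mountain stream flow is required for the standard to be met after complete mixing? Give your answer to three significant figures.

Set C_mix = 50: (Q·1.700 + 786.0·480.0) / (Q + 786.0) = 50
→ Q = 786.0·(480.0 − 50)/(50 − 1.700) = 6998 L/s.

7000 L/s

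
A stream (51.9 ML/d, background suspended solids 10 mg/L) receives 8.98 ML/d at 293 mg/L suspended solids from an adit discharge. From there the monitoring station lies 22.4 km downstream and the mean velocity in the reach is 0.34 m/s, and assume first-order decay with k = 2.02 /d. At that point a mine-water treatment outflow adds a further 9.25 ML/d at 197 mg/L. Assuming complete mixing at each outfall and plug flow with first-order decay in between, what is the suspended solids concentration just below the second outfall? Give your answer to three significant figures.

35.6 mg/L

Mixed concentration C = ΣQC/ΣQ = (51.90·10.00 + 8.980·293.0) / 60.88 = 3150/60.88 = 51.74 mg/L; combined flow 60.88 ML/d.
Travel time t = 22.4·1000 / 0.34 = 65880 s = 18.30 h.
First-order decay: C = 51.74·exp(−k·t) = 51.74·0.2143 = 11.09 mg/L.
At the second outfall, C = (60.88·11.09 + 9.250·197.0) / (60.88 + 9.250) = 35.61 mg/L.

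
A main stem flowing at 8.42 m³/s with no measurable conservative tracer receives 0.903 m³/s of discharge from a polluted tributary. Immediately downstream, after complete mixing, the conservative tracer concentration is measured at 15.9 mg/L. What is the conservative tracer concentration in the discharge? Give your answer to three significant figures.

Mass balance: 8.420·0 + 0.9030·Cₑ = 9.323·15.90
→ Cₑ = (9.323·15.90 − 8.420·0) / 0.9030 = 164.2 mg/L.

164 mg/L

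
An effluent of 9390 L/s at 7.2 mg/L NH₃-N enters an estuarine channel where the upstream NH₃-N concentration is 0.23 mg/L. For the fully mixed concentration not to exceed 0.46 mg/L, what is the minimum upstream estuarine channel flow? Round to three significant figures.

Set C_mix = 0.46: (Q·0.2300 + 9390·7.200) / (Q + 9390) = 0.46
→ Q = 9390·(7.200 − 0.46)/(0.46 − 0.2300) = 275200 L/s.

275000 L/s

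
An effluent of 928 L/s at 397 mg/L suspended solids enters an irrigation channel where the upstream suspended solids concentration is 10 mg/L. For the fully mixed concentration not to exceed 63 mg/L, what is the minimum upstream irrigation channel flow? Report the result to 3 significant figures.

Set C_mix = 63: (Q·10.00 + 928.0·397.0) / (Q + 928.0) = 63
→ Q = 928.0·(397.0 − 63)/(63 − 10.00) = 5848 L/s.

5850 L/s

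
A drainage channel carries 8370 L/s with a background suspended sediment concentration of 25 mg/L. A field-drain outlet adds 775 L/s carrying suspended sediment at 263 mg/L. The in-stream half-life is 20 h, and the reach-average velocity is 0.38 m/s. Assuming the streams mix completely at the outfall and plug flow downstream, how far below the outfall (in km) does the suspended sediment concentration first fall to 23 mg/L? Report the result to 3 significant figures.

Conservation of mass: C = (8370·25.00 + 775.0·263.0) / 9145 = 413100/9145 = 45.17 mg/L.
Half-life 20 h → k = ln 2 / 20 = 0.03466 h⁻¹ = 0.8318 d⁻¹.
Set 45.17·exp(−k·t) = 23 → t = ln(45.17/23)/k = 70110 s = 19.47 h.
Distance = v·t = 0.38·70110 = 26640 m = 26.64 km.

26.6 km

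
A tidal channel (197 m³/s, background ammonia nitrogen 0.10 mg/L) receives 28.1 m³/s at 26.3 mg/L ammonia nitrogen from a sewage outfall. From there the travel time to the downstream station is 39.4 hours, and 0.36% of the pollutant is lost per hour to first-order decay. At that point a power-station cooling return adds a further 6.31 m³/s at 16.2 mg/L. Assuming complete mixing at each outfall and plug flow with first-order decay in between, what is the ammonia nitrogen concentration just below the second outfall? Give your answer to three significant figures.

Conservation of mass: C = (197.0·0.1000 + 28.10·26.30) / 225.1 = 758.7/225.1 = 3.371 mg/L; combined flow 225.1 m³/s.
0.36%/h lost → k = −ln(1 − 0.0036) = 0.003606 h⁻¹.
Decay over the reach: 3.371·exp(−kt) = 3.371·0.8675 = 2.924 mg/L.
At the second outfall, C = (225.1·2.924 + 6.310·16.20) / (225.1 + 6.310) = 3.286 mg/L.

3.29 mg/L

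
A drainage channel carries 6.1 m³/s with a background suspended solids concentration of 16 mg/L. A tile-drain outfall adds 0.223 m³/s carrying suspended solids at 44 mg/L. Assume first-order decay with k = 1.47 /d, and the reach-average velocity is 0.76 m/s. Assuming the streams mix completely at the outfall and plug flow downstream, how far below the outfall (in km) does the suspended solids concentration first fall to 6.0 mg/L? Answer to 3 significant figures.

46.5 km

After mixing, C = (6.100·16.00 + 0.2230·44.00) / 6.323 = 107.4/6.323 = 16.99 mg/L.
Set 16.99·exp(−k·t) = 6.0 → t = ln(16.99/6.0)/k = 61170 s = 16.99 h.
Distance = v·t = 0.76·61170 = 46490 m = 46.49 km.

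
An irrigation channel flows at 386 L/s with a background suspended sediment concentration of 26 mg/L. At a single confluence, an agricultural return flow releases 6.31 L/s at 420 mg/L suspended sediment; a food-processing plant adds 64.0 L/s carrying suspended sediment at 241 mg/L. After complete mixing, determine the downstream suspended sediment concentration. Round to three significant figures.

61.6 mg/L

Mass balance: C = (386.0·26.00 + 6.310·420.0 + 64.00·241.0) / 456.3 = 28110/456.3 = 61.60 mg/L.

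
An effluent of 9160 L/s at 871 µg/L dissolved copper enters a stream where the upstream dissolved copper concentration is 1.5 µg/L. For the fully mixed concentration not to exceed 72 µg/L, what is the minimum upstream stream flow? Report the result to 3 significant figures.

104000 L/s

Set C_mix = 72: (Q·1.500 + 9160·871.0) / (Q + 9160) = 72
→ Q = 9160·(871.0 − 72)/(72 − 1.500) = 103800 L/s.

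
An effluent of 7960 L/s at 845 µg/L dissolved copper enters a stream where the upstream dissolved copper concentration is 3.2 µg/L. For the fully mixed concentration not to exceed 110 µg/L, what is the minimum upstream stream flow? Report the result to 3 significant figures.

54800 L/s

Set C_mix = 110: (Q·3.200 + 7960·845.0) / (Q + 7960) = 110
→ Q = 7960·(845.0 − 110)/(110 − 3.200) = 54780 L/s.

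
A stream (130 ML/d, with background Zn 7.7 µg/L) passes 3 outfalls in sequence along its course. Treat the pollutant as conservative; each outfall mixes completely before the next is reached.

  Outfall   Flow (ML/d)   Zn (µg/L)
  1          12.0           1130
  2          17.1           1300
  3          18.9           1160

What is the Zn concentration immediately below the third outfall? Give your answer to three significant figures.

330 µg/L

Below outfall 1: Q → 142.0 ML/d, C = (130.0·7.700 + 12.00·1130)/142.0 = 102.5 µg/L.
Below outfall 2: Q → 159.1 ML/d, C = (142.0·102.5 + 17.10·1300)/159.1 = 231.2 µg/L.
Below outfall 3: Q → 178.0 ML/d, C = (159.1·231.2 + 18.90·1160)/178.0 = 329.9 µg/L.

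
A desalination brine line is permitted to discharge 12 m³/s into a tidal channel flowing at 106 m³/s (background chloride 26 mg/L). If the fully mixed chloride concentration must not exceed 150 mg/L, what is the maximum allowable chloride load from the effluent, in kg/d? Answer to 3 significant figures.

Mass balance at the limit: 106.0·26.00 + 12.00·Cₑ = 118.0·150 → Cₑ = 1245 mg/L.
Load = 12.00 m³/s × 1245 g/m³ × 86 400 s/d = 1291000 kg/d.

1290000 kg/d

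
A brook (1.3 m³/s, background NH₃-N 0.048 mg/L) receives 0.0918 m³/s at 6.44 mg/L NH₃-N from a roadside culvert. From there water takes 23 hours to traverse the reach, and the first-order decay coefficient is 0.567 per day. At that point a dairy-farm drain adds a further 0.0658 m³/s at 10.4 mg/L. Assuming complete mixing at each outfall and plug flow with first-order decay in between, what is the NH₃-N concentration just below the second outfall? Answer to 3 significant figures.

Mixed concentration C = ΣQC/ΣQ = (1.300·0.04800 + 0.09180·6.440) / 1.392 = 0.6536/1.392 = 0.4696 mg/L; combined flow 1.392 m³/s.
Decay over the reach: 0.4696·exp(−kt) = 0.4696·0.5808 = 0.2727 mg/L.
At the second outfall, C = (1.392·0.2727 + 0.06580·10.40) / (1.392 + 0.06580) = 0.7299 mg/L.

0.730 mg/L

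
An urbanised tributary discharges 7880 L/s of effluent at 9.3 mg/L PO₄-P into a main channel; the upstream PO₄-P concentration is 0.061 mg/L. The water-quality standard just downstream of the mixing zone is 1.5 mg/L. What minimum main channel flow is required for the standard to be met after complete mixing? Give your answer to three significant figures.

Set C_mix = 1.5: (Q·0.06100 + 7880·9.300) / (Q + 7880) = 1.5
→ Q = 7880·(9.300 − 1.5)/(1.5 − 0.06100) = 42710 L/s.

42700 L/s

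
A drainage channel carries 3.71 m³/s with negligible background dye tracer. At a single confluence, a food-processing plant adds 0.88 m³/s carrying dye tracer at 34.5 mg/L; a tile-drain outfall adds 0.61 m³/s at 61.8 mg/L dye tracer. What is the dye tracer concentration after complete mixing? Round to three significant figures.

13.1 mg/L

Mass balance: C = (3.710·0 + 0.8800·34.50 + 0.6100·61.80) / 5.200 = 68.06/5.200 = 13.09 mg/L.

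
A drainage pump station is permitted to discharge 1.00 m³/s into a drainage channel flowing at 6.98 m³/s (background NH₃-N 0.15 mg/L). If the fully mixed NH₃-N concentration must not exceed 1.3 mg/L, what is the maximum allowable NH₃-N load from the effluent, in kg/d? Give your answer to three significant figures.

806 kg/d

Mass balance at the limit: 6.980·0.1500 + 1.000·Cₑ = 7.980·1.3 → Cₑ = 9.327 mg/L.
Load = 1.000 m³/s × 9.327 g/m³ × 86 400 s/d = 805.9 kg/d.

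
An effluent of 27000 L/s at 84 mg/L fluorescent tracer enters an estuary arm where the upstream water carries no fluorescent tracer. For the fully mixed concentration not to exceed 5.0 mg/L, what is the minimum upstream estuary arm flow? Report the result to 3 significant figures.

427000 L/s

Set C_mix = 5.0: (Q·0 + 27000·84.00) / (Q + 27000) = 5.0
→ Q = 27000·(84.00 − 5.0)/(5.0 − 0) = 426600 L/s.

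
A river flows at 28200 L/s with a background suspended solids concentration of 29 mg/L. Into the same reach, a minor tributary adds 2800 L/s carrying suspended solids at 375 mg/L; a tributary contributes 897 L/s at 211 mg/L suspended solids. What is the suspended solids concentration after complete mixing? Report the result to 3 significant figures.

64.5 mg/L

Flow-weighted average: C = (28200·29.00 + 2800·375.0 + 897.0·211.0) / 31900 = 2057000/31900 = 64.49 mg/L.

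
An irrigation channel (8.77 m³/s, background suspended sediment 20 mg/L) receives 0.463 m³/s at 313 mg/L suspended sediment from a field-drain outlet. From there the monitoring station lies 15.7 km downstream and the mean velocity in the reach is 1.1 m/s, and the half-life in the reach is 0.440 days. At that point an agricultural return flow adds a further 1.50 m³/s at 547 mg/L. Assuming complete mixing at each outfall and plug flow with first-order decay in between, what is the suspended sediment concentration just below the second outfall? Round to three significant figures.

Conservation of mass: C = (8.770·20.00 + 0.4630·313.0) / 9.233 = 320.3/9.233 = 34.69 mg/L; combined flow 9.233 m³/s.
Travel time t = 15.7·1000 / 1.1 = 14270 s = 3.965 h.
Half-life 0.440 d → k = ln 2 / 0.440 = 1.575 d⁻¹.
First-order decay: C = 34.69·exp(−k·t) = 34.69·0.7709 = 26.74 mg/L.
Second outfall: C = (9.233·26.74 + 1.500·547.0)/10.73 = 99.45 mg/L.

99.5 mg/L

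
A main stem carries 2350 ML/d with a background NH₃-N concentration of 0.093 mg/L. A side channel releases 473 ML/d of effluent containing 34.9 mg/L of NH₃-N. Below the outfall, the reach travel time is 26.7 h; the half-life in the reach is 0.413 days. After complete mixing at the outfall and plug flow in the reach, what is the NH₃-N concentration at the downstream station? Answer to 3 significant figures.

After mixing, C = (2350·0.09300 + 473.0·34.90) / 2823 = 16730/2823 = 5.925 mg/L.
Half-life 0.413 d → k = ln 2 / 0.413 = 1.678 d⁻¹.
Applying C = C₀e^(−kt): 5.925 × 0.1546 = 0.9158 mg/L.

0.916 mg/L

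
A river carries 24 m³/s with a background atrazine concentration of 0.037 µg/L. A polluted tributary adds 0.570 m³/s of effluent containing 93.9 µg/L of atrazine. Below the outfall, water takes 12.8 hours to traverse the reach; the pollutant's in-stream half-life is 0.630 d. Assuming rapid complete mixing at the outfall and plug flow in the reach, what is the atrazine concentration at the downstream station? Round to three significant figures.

1.23 µg/L

Flow-weighted average: C = (24.00·0.03700 + 0.5700·93.90) / 24.57 = 54.41/24.57 = 2.215 µg/L.
Half-life 0.630 d → k = ln 2 / 0.630 = 1.100 d⁻¹.
Decay over the reach: 2.215·exp(−kt) = 2.215·0.5561 = 1.232 µg/L.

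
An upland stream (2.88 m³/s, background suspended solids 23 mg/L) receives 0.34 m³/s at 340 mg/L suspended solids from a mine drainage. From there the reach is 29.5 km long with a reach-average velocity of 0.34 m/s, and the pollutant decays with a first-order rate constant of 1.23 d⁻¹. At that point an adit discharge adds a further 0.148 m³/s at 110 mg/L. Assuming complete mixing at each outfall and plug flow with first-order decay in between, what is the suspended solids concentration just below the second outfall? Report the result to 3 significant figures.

After mixing, C = (2.880·23.00 + 0.3400·340.0) / 3.220 = 181.8/3.220 = 56.47 mg/L; combined flow 3.220 m³/s.
Travel time t = 29.5·1000 / 0.34 = 86760 s = 24.10 h.
Applying C = C₀e^(−kt): 56.47 × 0.2908 = 16.42 mg/L.
Second outfall: C = (3.220·16.42 + 0.1480·110.0)/3.368 = 20.53 mg/L.

20.5 mg/L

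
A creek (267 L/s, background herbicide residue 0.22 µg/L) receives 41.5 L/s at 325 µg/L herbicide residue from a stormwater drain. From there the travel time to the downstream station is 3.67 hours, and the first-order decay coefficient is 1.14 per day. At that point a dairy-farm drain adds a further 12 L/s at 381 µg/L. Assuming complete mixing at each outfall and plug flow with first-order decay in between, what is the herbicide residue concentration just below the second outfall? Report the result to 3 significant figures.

49.8 µg/L

Mixed concentration C = ΣQC/ΣQ = (267.0·0.2200 + 41.50·325.0) / 308.5 = 13550/308.5 = 43.91 µg/L; combined flow 308.5 L/s.
Decay over the reach: 43.91·exp(−kt) = 43.91·0.8400 = 36.89 µg/L.
At the second outfall, C = (308.5·36.89 + 12.00·381.0) / (308.5 + 12.00) = 49.77 µg/L.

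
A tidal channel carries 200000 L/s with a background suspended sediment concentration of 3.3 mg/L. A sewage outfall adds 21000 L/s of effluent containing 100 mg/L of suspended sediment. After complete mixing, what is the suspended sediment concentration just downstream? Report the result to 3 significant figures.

12.5 mg/L

Conservation of mass: C = (200000·3.300 + 21000·100.0) / 221000 = 2760000/221000 = 12.49 mg/L.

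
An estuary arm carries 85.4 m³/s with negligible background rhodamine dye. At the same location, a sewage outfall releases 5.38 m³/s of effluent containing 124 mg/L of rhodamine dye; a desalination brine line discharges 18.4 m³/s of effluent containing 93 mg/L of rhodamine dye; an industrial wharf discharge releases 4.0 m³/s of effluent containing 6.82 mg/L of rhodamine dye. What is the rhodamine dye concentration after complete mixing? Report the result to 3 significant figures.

21.3 mg/L

After mixing, C = (85.40·0 + 5.380·124.0 + 18.40·93.00 + 4.000·6.820) / 113.2 = 2406/113.2 = 21.25 mg/L.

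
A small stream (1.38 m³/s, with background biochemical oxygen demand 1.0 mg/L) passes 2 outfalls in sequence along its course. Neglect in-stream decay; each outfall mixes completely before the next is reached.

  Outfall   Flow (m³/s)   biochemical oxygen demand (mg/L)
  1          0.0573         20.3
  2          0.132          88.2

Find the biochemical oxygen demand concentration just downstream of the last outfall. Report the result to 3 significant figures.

9.04 mg/L

Outfall 1: combined Q = 1.437 m³/s; C = (1.380·1.000 + 0.05730·20.30)/1.437 = 1.769 mg/L.
Outfall 2: combined Q = 1.569 m³/s; C = (1.437·1.769 + 0.1320·88.20)/1.569 = 9.039 mg/L.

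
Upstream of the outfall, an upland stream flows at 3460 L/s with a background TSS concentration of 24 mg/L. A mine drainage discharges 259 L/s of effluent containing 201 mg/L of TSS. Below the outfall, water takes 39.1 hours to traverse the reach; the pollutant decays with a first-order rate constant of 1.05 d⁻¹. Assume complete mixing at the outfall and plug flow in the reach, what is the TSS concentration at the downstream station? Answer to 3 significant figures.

Mass balance: C = (3460·24.00 + 259.0·201.0) / 3719 = 135100/3719 = 36.33 mg/L.
Applying C = C₀e^(−kt): 36.33 × 0.1808 = 6.566 mg/L.

6.57 mg/L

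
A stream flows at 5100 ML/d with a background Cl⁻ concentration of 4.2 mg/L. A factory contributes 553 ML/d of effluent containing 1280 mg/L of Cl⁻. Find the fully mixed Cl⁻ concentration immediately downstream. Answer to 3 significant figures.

Mixed concentration C = ΣQC/ΣQ = (5100·4.200 + 553.0·1280) / 5653 = 729300/5653 = 129.0 mg/L.

129 mg/L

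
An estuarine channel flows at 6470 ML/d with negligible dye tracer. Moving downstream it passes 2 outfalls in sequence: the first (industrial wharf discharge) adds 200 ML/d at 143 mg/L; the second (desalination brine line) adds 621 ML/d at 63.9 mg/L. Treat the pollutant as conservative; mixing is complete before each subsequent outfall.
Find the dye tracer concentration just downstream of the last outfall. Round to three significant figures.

9.37 mg/L

Below outfall 1: Q → 6670 ML/d, C = (6470·0 + 200.0·143.0)/6670 = 4.288 mg/L.
Below outfall 2: Q → 7291 ML/d, C = (6670·4.288 + 621.0·63.90)/7291 = 9.365 mg/L.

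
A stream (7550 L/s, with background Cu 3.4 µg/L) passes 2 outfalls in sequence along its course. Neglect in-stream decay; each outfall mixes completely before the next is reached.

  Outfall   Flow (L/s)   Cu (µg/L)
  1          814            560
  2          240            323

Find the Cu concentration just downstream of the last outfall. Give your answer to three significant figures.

65.0 µg/L

Below outfall 1: Q → 8364 L/s, C = (7550·3.400 + 814.0·560.0)/8364 = 57.57 µg/L.
Below outfall 2: Q → 8604 L/s, C = (8364·57.57 + 240.0·323.0)/8604 = 64.97 µg/L.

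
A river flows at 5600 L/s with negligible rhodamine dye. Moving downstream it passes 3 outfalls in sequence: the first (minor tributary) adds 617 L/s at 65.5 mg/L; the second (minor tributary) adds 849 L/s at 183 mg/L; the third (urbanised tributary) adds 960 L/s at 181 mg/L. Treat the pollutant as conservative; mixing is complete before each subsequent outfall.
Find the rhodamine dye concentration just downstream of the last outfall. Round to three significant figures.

46.0 mg/L

Outfall 1: combined Q = 6217 L/s; C = (5600·0 + 617.0·65.50)/6217 = 6.500 mg/L.
Outfall 2: combined Q = 7066 L/s; C = (6217·6.500 + 849.0·183.0)/7066 = 27.71 mg/L.
Outfall 3: combined Q = 8026 L/s; C = (7066·27.71 + 960.0·181.0)/8026 = 46.04 mg/L.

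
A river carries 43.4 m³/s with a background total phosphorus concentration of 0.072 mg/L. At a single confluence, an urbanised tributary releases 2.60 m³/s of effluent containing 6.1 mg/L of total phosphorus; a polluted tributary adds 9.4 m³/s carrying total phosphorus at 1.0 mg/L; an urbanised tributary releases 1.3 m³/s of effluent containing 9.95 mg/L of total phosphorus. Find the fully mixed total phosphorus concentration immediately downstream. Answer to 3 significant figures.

Mass balance: C = (43.40·0.07200 + 2.600·6.100 + 9.400·1.000 + 1.300·9.950) / 56.70 = 41.32/56.70 = 0.7287 mg/L.

0.729 mg/L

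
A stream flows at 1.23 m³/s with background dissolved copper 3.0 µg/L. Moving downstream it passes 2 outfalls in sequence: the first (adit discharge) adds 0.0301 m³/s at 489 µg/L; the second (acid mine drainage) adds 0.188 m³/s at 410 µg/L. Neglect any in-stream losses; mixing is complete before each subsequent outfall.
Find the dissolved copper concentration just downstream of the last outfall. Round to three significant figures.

After outfall 1: Q = 1.230 + 0.03010 = 1.260 m³/s; C = (1.230·3.000 + 0.03010·489.0)/1.260 = 14.61 µg/L.
After outfall 2: Q = 1.260 + 0.1880 = 1.448 m³/s; C = (1.260·14.61 + 0.1880·410.0)/1.448 = 65.94 µg/L.

65.9 µg/L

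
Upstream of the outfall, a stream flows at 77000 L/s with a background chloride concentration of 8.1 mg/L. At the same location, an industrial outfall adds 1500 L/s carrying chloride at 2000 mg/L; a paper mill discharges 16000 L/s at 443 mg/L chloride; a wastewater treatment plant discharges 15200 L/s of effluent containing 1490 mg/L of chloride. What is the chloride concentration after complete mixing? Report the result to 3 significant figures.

Conservation of mass: C = (77000·8.100 + 1500·2000 + 16000·443.0 + 15200·1490) / 109700 = 33360000/109700 = 304.1 mg/L.

304 mg/L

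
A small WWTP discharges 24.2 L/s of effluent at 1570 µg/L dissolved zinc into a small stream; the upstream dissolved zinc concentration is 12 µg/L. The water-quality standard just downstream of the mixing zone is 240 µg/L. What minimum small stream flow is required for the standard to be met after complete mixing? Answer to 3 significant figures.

Set C_mix = 240: (Q·12.00 + 24.20·1570) / (Q + 24.20) = 240
→ Q = 24.20·(1570 − 240)/(240 − 12.00) = 141.2 L/s.

141 L/s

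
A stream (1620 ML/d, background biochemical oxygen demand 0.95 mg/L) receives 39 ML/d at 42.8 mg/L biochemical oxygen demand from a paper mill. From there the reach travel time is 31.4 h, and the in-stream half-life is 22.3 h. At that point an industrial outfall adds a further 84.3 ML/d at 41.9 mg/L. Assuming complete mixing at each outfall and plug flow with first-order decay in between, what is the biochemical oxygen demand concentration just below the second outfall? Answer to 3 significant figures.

Mixed concentration C = ΣQC/ΣQ = (1620·0.9500 + 39.00·42.80) / 1659 = 3208/1659 = 1.934 mg/L; combined flow 1659 ML/d.
Half-life 22.3 h → k = ln 2 / 22.3 = 0.03108 h⁻¹ = 0.7460 d⁻¹.
After decay, C = 1.934 × e^(−kt) = 1.934 × 0.3768 = 0.7287 mg/L.
Second outfall: C = (1659·0.7287 + 84.30·41.90)/1743 = 2.720 mg/L.

2.72 mg/L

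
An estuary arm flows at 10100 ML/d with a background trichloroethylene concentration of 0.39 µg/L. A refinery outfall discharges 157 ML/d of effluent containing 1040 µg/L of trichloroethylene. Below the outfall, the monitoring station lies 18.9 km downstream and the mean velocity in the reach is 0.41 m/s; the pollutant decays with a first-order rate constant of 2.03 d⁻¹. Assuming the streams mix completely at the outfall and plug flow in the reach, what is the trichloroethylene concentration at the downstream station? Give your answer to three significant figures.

5.52 µg/L

Mixed concentration C = ΣQC/ΣQ = (10100·0.3900 + 157.0·1040) / 10260 = 167200/10260 = 16.30 µg/L.
Travel time t = 18.9·1000 / 0.41 = 46100 s = 12.80 h.
After decay, C = 16.30 × e^(−kt) = 16.30 × 0.3386 = 5.519 µg/L.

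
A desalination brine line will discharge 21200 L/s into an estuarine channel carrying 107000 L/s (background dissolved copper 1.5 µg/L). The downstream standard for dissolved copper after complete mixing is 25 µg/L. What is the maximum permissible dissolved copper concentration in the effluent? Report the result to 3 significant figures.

144 µg/L

At the limit, (Qr·Cr + Qe·Cₑ)/(Qr + Qe) = 25:
Cₑ = (128200·25 − 107000·1.500) / 21200 = 143.6 µg/L.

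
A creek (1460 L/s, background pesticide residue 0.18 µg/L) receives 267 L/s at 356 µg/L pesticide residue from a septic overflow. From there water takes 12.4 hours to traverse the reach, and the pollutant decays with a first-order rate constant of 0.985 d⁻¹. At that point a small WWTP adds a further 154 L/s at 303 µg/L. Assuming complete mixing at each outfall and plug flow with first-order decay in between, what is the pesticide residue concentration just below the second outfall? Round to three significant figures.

55.3 µg/L

After mixing, C = (1460·0.1800 + 267.0·356.0) / 1727 = 95310/1727 = 55.19 µg/L; combined flow 1727 L/s.
Decay over the reach: 55.19·exp(−kt) = 55.19·0.6011 = 33.18 µg/L.
Second outfall: C = (1727·33.18 + 154.0·303.0)/1881 = 55.27 µg/L.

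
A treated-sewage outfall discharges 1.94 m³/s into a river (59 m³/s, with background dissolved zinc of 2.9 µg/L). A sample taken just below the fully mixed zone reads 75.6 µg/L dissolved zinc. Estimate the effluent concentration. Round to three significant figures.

Mass balance: 59.00·2.900 + 1.940·Cₑ = 60.94·75.60
→ Cₑ = (60.94·75.60 − 59.00·2.900) / 1.940 = 2287 µg/L.

2290 µg/L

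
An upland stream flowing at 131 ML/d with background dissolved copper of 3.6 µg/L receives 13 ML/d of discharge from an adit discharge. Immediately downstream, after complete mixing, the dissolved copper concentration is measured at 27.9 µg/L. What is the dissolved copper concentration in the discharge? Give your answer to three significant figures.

Mass balance: 131.0·3.600 + 13.00·Cₑ = 144.0·27.90
→ Cₑ = (144.0·27.90 − 131.0·3.600) / 13.00 = 272.8 µg/L.

273 µg/L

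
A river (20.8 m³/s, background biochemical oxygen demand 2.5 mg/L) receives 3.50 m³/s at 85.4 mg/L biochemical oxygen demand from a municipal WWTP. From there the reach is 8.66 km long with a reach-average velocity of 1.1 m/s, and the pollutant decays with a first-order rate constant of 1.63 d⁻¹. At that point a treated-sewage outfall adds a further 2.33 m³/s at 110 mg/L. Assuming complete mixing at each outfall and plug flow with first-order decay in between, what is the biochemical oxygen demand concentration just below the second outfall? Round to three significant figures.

21.0 mg/L

Mass balance: C = (20.80·2.500 + 3.500·85.40) / 24.30 = 350.9/24.30 = 14.44 mg/L; combined flow 24.30 m³/s.
Travel time t = 8.66·1000 / 1.1 = 7873 s = 2.187 h.
Decay over the reach: 14.44·exp(−kt) = 14.44·0.8620 = 12.45 mg/L.
At the second outfall, C = (24.30·12.45 + 2.330·110.0) / (24.30 + 2.330) = 20.98 mg/L.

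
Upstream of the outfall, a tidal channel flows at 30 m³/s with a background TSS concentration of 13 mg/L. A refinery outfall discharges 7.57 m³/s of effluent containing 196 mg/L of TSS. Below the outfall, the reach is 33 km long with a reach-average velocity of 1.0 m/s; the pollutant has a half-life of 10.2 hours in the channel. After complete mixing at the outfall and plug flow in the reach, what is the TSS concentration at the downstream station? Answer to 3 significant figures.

26.8 mg/L

Conservation of mass: C = (30.00·13.00 + 7.570·196.0) / 37.57 = 1874/37.57 = 49.87 mg/L.
Travel time t = 33·1000 / 1.0 = 33000 s = 9.167 h.
Half-life 10.2 h → k = ln 2 / 10.2 = 0.06796 h⁻¹ = 1.631 d⁻¹.
Applying C = C₀e^(−kt): 49.87 × 0.5364 = 26.75 mg/L.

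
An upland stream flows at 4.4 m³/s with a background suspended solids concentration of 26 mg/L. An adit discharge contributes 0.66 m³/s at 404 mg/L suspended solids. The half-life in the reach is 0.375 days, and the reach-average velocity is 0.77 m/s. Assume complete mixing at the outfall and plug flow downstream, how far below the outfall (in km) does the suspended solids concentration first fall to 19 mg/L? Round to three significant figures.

Mixed concentration C = ΣQC/ΣQ = (4.400·26.00 + 0.6600·404.0) / 5.060 = 381.0/5.060 = 75.30 mg/L.
Half-life 0.375 d → k = ln 2 / 0.375 = 1.848 d⁻¹.
Set 75.30·exp(−k·t) = 19 → t = ln(75.30/19)/k = 64370 s = 17.88 h.
Distance = v·t = 0.77·64370 = 49570 m = 49.57 km.

49.6 km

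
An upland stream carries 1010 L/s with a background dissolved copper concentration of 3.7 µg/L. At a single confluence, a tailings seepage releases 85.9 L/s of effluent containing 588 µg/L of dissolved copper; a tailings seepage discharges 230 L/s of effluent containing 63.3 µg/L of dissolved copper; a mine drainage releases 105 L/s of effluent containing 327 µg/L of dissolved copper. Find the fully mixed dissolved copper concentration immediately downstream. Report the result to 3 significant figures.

72.1 µg/L

Mixed concentration C = ΣQC/ΣQ = (1010·3.700 + 85.90·588.0 + 230.0·63.30 + 105.0·327.0) / 1431 = 103100/1431 = 72.08 µg/L.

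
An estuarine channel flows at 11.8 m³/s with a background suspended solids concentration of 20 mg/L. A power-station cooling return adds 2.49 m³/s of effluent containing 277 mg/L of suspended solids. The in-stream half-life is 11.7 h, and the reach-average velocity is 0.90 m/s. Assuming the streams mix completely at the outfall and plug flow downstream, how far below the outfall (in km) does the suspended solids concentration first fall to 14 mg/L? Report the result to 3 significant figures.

83.8 km

Mixed concentration C = ΣQC/ΣQ = (11.80·20.00 + 2.490·277.0) / 14.29 = 925.7/14.29 = 64.78 mg/L.
Half-life 11.7 h → k = ln 2 / 11.7 = 0.05924 h⁻¹ = 1.422 d⁻¹.
Set 64.78·exp(−k·t) = 14 → t = ln(64.78/14)/k = 93090 s = 25.86 h.
Distance = v·t = 0.90·93090 = 83780 m = 83.78 km.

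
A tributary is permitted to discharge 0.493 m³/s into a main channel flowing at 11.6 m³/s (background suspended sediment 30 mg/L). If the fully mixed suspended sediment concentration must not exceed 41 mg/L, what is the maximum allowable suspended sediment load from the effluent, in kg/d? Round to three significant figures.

Mass balance at the limit: 11.60·30.00 + 0.4930·Cₑ = 12.09·41 → Cₑ = 299.8 mg/L.
Load = 0.4930 m³/s × 299.8 g/m³ × 86 400 s/d = 12770 kg/d.

12800 kg/d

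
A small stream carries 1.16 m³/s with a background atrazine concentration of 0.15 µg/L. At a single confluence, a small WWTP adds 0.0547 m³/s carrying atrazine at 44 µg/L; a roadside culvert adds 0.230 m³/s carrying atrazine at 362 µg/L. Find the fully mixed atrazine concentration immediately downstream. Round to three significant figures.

59.4 µg/L

Flow-weighted average: C = (1.160·0.1500 + 0.05470·44.00 + 0.2300·362.0) / 1.445 = 85.84/1.445 = 59.42 µg/L.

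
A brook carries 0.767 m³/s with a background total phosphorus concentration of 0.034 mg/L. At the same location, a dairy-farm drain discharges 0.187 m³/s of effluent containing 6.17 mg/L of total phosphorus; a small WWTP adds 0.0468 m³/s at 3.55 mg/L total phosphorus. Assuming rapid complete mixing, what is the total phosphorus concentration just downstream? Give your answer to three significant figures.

Conservation of mass: C = (0.7670·0.03400 + 0.1870·6.170 + 0.04680·3.550) / 1.001 = 1.346/1.001 = 1.345 mg/L.

1.34 mg/L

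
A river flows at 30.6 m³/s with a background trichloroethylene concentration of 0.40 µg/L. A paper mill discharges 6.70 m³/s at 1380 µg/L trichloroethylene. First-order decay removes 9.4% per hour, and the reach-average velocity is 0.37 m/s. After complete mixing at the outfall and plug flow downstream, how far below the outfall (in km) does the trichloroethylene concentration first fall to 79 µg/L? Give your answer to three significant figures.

15.4 km

Conservation of mass: C = (30.60·0.4000 + 6.700·1380) / 37.30 = 9258/37.30 = 248.2 µg/L.
9.4%/h lost → k = −ln(1 − 0.094) = 0.09872 h⁻¹.
Set 248.2·exp(−k·t) = 79 → t = ln(248.2/79)/k = 41750 s = 11.60 h.
Distance = v·t = 0.37·41750 = 15450 m = 15.45 km.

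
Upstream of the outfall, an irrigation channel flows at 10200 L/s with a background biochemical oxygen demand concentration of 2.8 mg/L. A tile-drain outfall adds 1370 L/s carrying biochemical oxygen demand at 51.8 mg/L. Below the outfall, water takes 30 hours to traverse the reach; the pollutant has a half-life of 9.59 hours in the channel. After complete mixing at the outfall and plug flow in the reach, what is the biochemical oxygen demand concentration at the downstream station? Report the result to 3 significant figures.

0.984 mg/L

After mixing, C = (10200·2.800 + 1370·51.80) / 11570 = 99530/11570 = 8.602 mg/L.
Half-life 9.59 h → k = ln 2 / 9.59 = 0.07228 h⁻¹ = 1.735 d⁻¹.
First-order decay: C = 8.602·exp(−k·t) = 8.602·0.1144 = 0.9838 mg/L.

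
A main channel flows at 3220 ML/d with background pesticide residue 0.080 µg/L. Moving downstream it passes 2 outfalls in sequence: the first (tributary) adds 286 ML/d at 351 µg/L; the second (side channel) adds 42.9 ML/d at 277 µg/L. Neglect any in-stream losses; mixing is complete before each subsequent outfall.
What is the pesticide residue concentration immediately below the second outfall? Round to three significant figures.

31.7 µg/L

Below outfall 1: Q → 3506 ML/d, C = (3220·0.08000 + 286.0·351.0)/3506 = 28.71 µg/L.
Below outfall 2: Q → 3549 ML/d, C = (3506·28.71 + 42.90·277.0)/3549 = 31.71 µg/L.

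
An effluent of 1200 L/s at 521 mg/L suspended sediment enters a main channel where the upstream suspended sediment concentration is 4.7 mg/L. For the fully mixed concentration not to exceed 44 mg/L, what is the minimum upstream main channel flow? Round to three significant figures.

Set C_mix = 44: (Q·4.700 + 1200·521.0) / (Q + 1200) = 44
→ Q = 1200·(521.0 − 44)/(44 − 4.700) = 14560 L/s.

14600 L/s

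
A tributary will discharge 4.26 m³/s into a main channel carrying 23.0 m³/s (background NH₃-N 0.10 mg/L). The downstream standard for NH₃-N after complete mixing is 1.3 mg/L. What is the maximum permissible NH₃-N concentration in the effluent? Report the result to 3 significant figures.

7.78 mg/L

At the limit, (Qr·Cr + Qe·Cₑ)/(Qr + Qe) = 1.3:
Cₑ = (27.26·1.3 − 23.00·0.1000) / 4.260 = 7.779 mg/L.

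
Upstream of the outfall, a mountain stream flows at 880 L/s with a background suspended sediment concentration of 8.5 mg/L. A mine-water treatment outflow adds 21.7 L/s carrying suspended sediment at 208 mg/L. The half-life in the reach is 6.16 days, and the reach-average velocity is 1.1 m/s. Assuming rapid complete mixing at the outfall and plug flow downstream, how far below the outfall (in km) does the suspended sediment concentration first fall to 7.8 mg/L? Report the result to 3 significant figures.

Conservation of mass: C = (880.0·8.500 + 21.70·208.0) / 901.7 = 11990/901.7 = 13.30 mg/L.
Half-life 6.16 d → k = ln 2 / 6.16 = 0.1125 d⁻¹.
Set 13.30·exp(−k·t) = 7.8 → t = ln(13.30/7.8)/k = 409800 s = 113.8 h.
Distance = v·t = 1.1·409800 = 450800 m = 450.8 km.

451 km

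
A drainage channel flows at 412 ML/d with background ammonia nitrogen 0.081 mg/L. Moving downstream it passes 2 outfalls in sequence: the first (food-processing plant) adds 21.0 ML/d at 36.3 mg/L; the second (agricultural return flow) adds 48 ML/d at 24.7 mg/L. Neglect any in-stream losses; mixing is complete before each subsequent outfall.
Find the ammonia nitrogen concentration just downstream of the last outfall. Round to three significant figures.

Outfall 1: combined Q = 433.0 ML/d; C = (412.0·0.08100 + 21.00·36.30)/433.0 = 1.838 mg/L.
Outfall 2: combined Q = 481.0 ML/d; C = (433.0·1.838 + 48.00·24.70)/481.0 = 4.119 mg/L.

4.12 mg/L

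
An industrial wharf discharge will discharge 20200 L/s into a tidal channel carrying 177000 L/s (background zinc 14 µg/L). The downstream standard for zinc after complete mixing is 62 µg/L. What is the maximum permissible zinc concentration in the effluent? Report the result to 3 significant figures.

483 µg/L

At the limit, (Qr·Cr + Qe·Cₑ)/(Qr + Qe) = 62:
Cₑ = (197200·62 − 177000·14.00) / 20200 = 482.6 µg/L.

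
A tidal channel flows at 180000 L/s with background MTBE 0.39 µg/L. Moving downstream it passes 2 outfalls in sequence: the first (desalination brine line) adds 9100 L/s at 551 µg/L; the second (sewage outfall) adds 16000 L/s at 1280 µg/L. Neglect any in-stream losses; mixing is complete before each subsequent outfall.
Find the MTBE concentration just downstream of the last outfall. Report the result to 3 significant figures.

After outfall 1: Q = 180000 + 9100 = 189100 L/s; C = (180000·0.3900 + 9100·551.0)/189100 = 26.89 µg/L.
After outfall 2: Q = 189100 + 16000 = 205100 L/s; C = (189100·26.89 + 16000·1280)/205100 = 124.6 µg/L.

125 µg/L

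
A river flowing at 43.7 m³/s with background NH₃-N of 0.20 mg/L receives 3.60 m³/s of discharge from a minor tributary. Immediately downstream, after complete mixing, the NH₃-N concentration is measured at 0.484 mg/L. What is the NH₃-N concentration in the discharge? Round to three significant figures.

Mass balance: 43.70·0.2000 + 3.600·Cₑ = 47.30·0.4840
→ Cₑ = (47.30·0.4840 − 43.70·0.2000) / 3.600 = 3.931 mg/L.

3.93 mg/L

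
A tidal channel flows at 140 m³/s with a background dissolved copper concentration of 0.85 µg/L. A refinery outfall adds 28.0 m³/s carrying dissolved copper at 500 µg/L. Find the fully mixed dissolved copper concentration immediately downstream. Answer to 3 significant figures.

84.0 µg/L

Mixed concentration C = ΣQC/ΣQ = (140.0·0.8500 + 28.00·500.0) / 168.0 = 14120/168.0 = 84.04 µg/L.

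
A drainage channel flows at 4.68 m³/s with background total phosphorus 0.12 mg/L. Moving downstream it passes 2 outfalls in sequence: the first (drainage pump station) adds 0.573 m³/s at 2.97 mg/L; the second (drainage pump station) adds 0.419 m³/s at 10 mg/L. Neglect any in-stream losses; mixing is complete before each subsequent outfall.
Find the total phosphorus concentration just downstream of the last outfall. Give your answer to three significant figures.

1.14 mg/L

Below outfall 1: Q → 5.253 m³/s, C = (4.680·0.1200 + 0.5730·2.970)/5.253 = 0.4309 mg/L.
Below outfall 2: Q → 5.672 m³/s, C = (5.253·0.4309 + 0.4190·10.00)/5.672 = 1.138 mg/L.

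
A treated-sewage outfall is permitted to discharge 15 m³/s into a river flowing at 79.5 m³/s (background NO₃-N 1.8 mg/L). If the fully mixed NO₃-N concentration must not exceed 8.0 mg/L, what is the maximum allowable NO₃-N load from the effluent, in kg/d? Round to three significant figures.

Mass balance at the limit: 79.50·1.800 + 15.00·Cₑ = 94.50·8.0 → Cₑ = 40.86 mg/L.
Load = 15.00 m³/s × 40.86 g/m³ × 86 400 s/d = 52950 kg/d.

53000 kg/d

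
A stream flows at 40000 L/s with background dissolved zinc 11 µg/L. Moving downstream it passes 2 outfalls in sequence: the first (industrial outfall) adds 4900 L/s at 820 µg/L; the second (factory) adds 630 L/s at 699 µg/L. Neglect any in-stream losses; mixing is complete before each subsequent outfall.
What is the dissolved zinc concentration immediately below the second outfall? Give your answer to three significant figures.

Below outfall 1: Q → 44900 L/s, C = (40000·11.00 + 4900·820.0)/44900 = 99.29 µg/L.
Below outfall 2: Q → 45530 L/s, C = (44900·99.29 + 630.0·699.0)/45530 = 107.6 µg/L.

108 µg/L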